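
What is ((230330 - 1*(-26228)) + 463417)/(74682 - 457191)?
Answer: -23225/12339 ≈ -1.8822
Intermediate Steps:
((230330 - 1*(-26228)) + 463417)/(74682 - 457191) = ((230330 + 26228) + 463417)/(-382509) = (256558 + 463417)*(-1/382509) = 719975*(-1/382509) = -23225/12339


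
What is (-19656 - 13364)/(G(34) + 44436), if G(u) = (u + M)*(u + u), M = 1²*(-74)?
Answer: -8255/10429 ≈ -0.79154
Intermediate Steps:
M = -74 (M = 1*(-74) = -74)
G(u) = 2*u*(-74 + u) (G(u) = (u - 74)*(u + u) = (-74 + u)*(2*u) = 2*u*(-74 + u))
(-19656 - 13364)/(G(34) + 44436) = (-19656 - 13364)/(2*34*(-74 + 34) + 44436) = -33020/(2*34*(-40) + 44436) = -33020/(-2720 + 44436) = -33020/41716 = -33020*1/41716 = -8255/10429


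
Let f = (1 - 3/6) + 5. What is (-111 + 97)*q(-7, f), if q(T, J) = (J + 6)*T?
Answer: 1127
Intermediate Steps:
f = 11/2 (f = (1 - 3*1/6) + 5 = (1 - 1/2) + 5 = 1/2 + 5 = 11/2 ≈ 5.5000)
q(T, J) = T*(6 + J) (q(T, J) = (6 + J)*T = T*(6 + J))
(-111 + 97)*q(-7, f) = (-111 + 97)*(-7*(6 + 11/2)) = -(-98)*23/2 = -14*(-161/2) = 1127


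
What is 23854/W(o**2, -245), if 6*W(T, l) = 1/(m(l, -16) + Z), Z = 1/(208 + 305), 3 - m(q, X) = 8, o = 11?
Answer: -122323312/171 ≈ -7.1534e+5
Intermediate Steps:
m(q, X) = -5 (m(q, X) = 3 - 1*8 = 3 - 8 = -5)
Z = 1/513 ≈ 0.0019493
W(T, l) = -171/5128 (W(T, l) = 1/(6*(-5 + 1/513)) = 1/(6*(-2564/513)) = (1/6)*(-513/2564) = -171/5128)
23854/W(o**2, -245) = 23854/(-171/5128) = 23854*(-5128/171) = -122323312/171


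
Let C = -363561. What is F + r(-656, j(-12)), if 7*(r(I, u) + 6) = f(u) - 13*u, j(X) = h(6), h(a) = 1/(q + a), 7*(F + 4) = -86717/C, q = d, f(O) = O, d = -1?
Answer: -131175497/12724635 ≈ -10.309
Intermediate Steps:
q = -1
F = -10092991/2544927 (F = -4 + (-86717/(-363561))/7 = -4 + (-86717*(-1/363561))/7 = -4 + (⅐)*(86717/363561) = -4 + 86717/2544927 = -10092991/2544927 ≈ -3.9659)
h(a) = 1/(-1 + a)
j(X) = ⅕ (j(X) = 1/(-1 + 6) = 1/5 = ⅕)
r(I, u) = -6 - 12*u/7 (r(I, u) = -6 + (u - 13*u)/7 = -6 + (-12*u)/7 = -6 - 12*u/7)
F + r(-656, j(-12)) = -10092991/2544927 + (-6 - 12/7*⅕) = -10092991/2544927 + (-6 - 12/35) = -10092991/2544927 - 222/35 = -131175497/12724635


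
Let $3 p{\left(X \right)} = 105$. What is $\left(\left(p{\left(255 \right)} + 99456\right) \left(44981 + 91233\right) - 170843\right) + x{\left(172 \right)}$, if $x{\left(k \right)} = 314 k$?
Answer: $13551950239$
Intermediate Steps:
$p{\left(X \right)} = 35$ ($p{\left(X \right)} = \frac{1}{3} \cdot 105 = 35$)
$\left(\left(p{\left(255 \right)} + 99456\right) \left(44981 + 91233\right) - 170843\right) + x{\left(172 \right)} = \left(\left(35 + 99456\right) \left(44981 + 91233\right) - 170843\right) + 314 \cdot 172 = \left(99491 \cdot 136214 - 170843\right) + 54008 = \left(13552067074 - 170843\right) + 54008 = 13551896231 + 54008 = 13551950239$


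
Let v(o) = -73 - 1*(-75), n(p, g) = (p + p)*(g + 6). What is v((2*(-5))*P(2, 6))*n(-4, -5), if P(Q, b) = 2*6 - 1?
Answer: -16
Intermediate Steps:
P(Q, b) = 11 (P(Q, b) = 12 - 1 = 11)
n(p, g) = 2*p*(6 + g) (n(p, g) = (2*p)*(6 + g) = 2*p*(6 + g))
v(o) = 2 (v(o) = -73 + 75 = 2)
v((2*(-5))*P(2, 6))*n(-4, -5) = 2*(2*(-4)*(6 - 5)) = 2*(2*(-4)*1) = 2*(-8) = -16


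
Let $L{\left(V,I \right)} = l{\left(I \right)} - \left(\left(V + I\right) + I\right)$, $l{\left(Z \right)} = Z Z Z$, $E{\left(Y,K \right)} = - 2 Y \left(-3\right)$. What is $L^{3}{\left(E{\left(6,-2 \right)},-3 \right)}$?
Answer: $-185193$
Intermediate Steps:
$E{\left(Y,K \right)} = 6 Y$
$l{\left(Z \right)} = Z^{3}$ ($l{\left(Z \right)} = Z^{2} Z = Z^{3}$)
$L{\left(V,I \right)} = I^{3} - V - 2 I$ ($L{\left(V,I \right)} = I^{3} - \left(\left(V + I\right) + I\right) = I^{3} - \left(\left(I + V\right) + I\right) = I^{3} - \left(V + 2 I\right) = I^{3} - V - 2 I$)
$L^{3}{\left(E{\left(6,-2 \right)},-3 \right)} = \left(\left(-3\right)^{3} - 6 \cdot 6 - -6\right)^{3} = \left(-27 - 36 + 6\right)^{3} = \left(-57\right)^{3} = -185193$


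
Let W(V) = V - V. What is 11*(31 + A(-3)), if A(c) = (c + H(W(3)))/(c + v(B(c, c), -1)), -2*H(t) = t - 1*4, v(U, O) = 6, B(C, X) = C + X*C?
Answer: 1012/3 ≈ 337.33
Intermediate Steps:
B(C, X) = C + C*X
W(V) = 0
H(t) = 2 - t/2 (H(t) = -(t - 1*4)/2 = -(t - 4)/2 = -(-4 + t)/2 = 2 - t/2)
A(c) = (2 + c)/(6 + c) (A(c) = (c + (2 - 1/2*0))/(c + 6) = (c + (2 + 0))/(6 + c) = (c + 2)/(6 + c) = (2 + c)/(6 + c))
11*(31 + A(-3)) = 11*(31 + (2 - 3)/(6 - 3)) = 11*(31 - 1/3) = 11*(92/3) = 1012/3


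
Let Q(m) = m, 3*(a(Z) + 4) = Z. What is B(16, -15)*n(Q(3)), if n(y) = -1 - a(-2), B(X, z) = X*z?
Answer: -880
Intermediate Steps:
a(Z) = -4 + Z/3
n(y) = 11/3 (n(y) = -1 - (-4 + (⅓)*(-2)) = -1 - (-4 - ⅔) = -1 - 1*(-14/3) = -1 + 14/3 = 11/3)
B(16, -15)*n(Q(3)) = (16*(-15))*(11/3) = -240*11/3 = -880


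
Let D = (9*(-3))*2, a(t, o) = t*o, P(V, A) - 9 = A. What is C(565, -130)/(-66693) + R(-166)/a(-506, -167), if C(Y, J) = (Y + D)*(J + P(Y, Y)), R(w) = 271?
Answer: -52766055/15525322 ≈ -3.3987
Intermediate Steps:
P(V, A) = 9 + A
a(t, o) = o*t
D = -54 (D = -27*2 = -54)
C(Y, J) = (-54 + Y)*(9 + J + Y) (C(Y, J) = (Y - 54)*(J + (9 + Y)) = (-54 + Y)*(9 + J + Y))
C(565, -130)/(-66693) + R(-166)/a(-506, -167) = (-486 + 565² - 54*(-130) - 45*565 - 130*565)/(-66693) + 271/((-167*(-506))) = (-486 + 319225 + 7020 - 25425 - 73450)*(-1/66693) + 271/84502 = 226884*(-1/66693) + 271*(1/84502) = -75628/22231 + 271/84502 = -52766055/15525322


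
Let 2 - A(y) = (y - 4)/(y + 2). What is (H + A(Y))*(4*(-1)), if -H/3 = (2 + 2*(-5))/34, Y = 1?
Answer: -252/17 ≈ -14.824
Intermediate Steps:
A(y) = 2 - (-4 + y)/(2 + y) (A(y) = 2 - (y - 4)/(y + 2) = 2 - (-4 + y)/(2 + y))
H = 12/17 (H = -3*(2 + 2*(-5))/34 = -3*(2 - 10)/34 = -(-24)/34 = -3*(-4/17) = 12/17 ≈ 0.70588)
(H + A(Y))*(4*(-1)) = (12/17 + (8 + 1)/(2 + 1))*(4*(-1)) = (12/17 + 9/3)*(-4) = (12/17 + (⅓)*9)*(-4) = (12/17 + 3)*(-4) = (63/17)*(-4) = -252/17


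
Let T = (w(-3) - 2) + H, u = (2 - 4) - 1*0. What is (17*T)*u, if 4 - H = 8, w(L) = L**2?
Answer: -102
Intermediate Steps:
u = -2 (u = -2 + 0 = -2)
H = -4 (H = 4 - 1*8 = 4 - 8 = -4)
T = 3 (T = ((-3)**2 - 2) - 4 = (9 - 2) - 4 = 7 - 4 = 3)
(17*T)*u = (17*3)*(-2) = 51*(-2) = -102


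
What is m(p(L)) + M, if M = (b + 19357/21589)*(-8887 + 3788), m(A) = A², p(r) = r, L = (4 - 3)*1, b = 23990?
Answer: -2640973320644/21589 ≈ -1.2233e+8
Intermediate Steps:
L = 1 (L = 1*1 = 1)
M = -2640973342233/21589 (M = (23990 + 19357/21589)*(-8887 + 3788) = (23990 + 19357*(1/21589))*(-5099) = (23990 + 19357/21589)*(-5099) = (517939467/21589)*(-5099) = -2640973342233/21589 ≈ -1.2233e+8)
m(p(L)) + M = 1² - 2640973342233/21589 = 1 - 2640973342233/21589 = -2640973320644/21589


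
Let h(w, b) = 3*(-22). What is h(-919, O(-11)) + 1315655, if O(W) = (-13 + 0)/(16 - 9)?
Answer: 1315589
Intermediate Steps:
O(W) = -13/7
h(w, b) = -66
h(-919, O(-11)) + 1315655 = -66 + 1315655 = 1315589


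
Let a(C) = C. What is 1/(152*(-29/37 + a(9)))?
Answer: 37/46208 ≈ 0.00080073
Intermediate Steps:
1/(152*(-29/37 + a(9))) = 1/(152*(-29/37 + 9)) = 1/(152*(304/37)) = 1/(46208/37) = 37/46208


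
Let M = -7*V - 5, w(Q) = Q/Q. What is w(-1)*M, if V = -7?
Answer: 44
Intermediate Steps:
w(Q) = 1
M = 44 (M = -7*(-7) - 5 = 49 - 5 = 44)
w(-1)*M = 1*44 = 44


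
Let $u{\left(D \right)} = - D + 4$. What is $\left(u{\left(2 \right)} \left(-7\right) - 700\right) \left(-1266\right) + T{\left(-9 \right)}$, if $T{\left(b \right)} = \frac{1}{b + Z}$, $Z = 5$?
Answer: $\frac{3615695}{4} \approx 9.0392 \cdot 10^{5}$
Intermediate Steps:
$u{\left(D \right)} = 4 - D$
$T{\left(b \right)} = \frac{1}{5 + b}$ ($T{\left(b \right)} = \frac{1}{b + 5} = \frac{1}{5 + b}$)
$\left(u{\left(2 \right)} \left(-7\right) - 700\right) \left(-1266\right) + T{\left(-9 \right)} = \left(\left(4 - 2\right) \left(-7\right) - 700\right) \left(-1266\right) + \frac{1}{5 - 9} = \left(\left(4 - 2\right) \left(-7\right) - 700\right) \left(-1266\right) + \frac{1}{-4} = \left(2 \left(-7\right) - 700\right) \left(-1266\right) - \frac{1}{4} = \left(-14 - 700\right) \left(-1266\right) - \frac{1}{4} = \left(-714\right) \left(-1266\right) - \frac{1}{4} = 903924 - \frac{1}{4} = \frac{3615695}{4}$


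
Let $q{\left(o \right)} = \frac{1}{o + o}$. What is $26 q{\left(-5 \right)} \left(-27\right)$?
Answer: $\frac{351}{5} \approx 70.2$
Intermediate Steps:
$q{\left(o \right)} = \frac{1}{2 o}$
$26 q{\left(-5 \right)} \left(-27\right) = 26 \frac{1}{2 \left(-5\right)} \left(-27\right) = 26 \cdot \frac{1}{2} \left(- \frac{1}{5}\right) \left(-27\right) = 26 \left(- \frac{1}{10}\right) \left(-27\right) = \left(- \frac{13}{5}\right) \left(-27\right) = \frac{351}{5}$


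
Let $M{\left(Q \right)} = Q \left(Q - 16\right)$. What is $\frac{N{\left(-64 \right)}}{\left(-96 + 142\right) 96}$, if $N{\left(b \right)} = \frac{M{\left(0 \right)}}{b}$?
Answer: $0$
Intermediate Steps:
$M{\left(Q \right)} = Q \left(-16 + Q\right)$
$N{\left(b \right)} = 0$ ($N{\left(b \right)} = \frac{0 \left(-16 + 0\right)}{b} = \frac{0 \left(-16\right)}{b} = \frac{0}{b} = 0$)
$\frac{N{\left(-64 \right)}}{\left(-96 + 142\right) 96} = \frac{0}{\left(-96 + 142\right) 96} = \frac{0}{46 \cdot 96} = \frac{0}{4416} = 0 \cdot \frac{1}{4416} = 0$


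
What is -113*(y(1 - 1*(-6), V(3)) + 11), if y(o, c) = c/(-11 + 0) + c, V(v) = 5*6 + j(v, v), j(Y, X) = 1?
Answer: -48703/11 ≈ -4427.5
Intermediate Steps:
V(v) = 31 (V(v) = 5*6 + 1 = 30 + 1 = 31)
y(o, c) = 10*c/11 (y(o, c) = c/(-11) + c = -c/11 + c = 10*c/11)
-113*(y(1 - 1*(-6), V(3)) + 11) = -113*((10/11)*31 + 11) = -113*(310/11 + 11) = -113*431/11 = -48703/11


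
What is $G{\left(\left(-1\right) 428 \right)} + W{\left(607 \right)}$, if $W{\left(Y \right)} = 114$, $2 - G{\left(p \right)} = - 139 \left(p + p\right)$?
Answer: $-118868$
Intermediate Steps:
$G{\left(p \right)} = 2 + 278 p$ ($G{\left(p \right)} = 2 - - 139 \left(p + p\right) = 2 - - 139 \cdot 2 p = 2 - - 278 p = 2 + 278 p$)
$G{\left(\left(-1\right) 428 \right)} + W{\left(607 \right)} = \left(2 + 278 \left(\left(-1\right) 428\right)\right) + 114 = \left(2 + 278 \left(-428\right)\right) + 114 = \left(2 - 118984\right) + 114 = -118982 + 114 = -118868$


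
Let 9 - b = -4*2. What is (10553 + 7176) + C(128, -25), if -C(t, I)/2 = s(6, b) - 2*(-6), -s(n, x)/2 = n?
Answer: 17729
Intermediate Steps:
b = 17 (b = 9 - (-4)*2 = 9 - 1*(-8) = 9 + 8 = 17)
s(n, x) = -2*n
C(t, I) = 0 (C(t, I) = -2*(-2*6 - 2*(-6)) = -2*(-12 + 12) = -2*0 = 0)
(10553 + 7176) + C(128, -25) = (10553 + 7176) + 0 = 17729 + 0 = 17729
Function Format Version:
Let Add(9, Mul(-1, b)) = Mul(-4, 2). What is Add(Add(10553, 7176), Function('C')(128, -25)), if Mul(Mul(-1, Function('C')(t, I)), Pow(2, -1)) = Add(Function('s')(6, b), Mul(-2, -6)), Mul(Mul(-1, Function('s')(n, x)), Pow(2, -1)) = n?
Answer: 17729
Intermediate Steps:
b = 17 (b = Add(9, Mul(-1, Mul(-4, 2))) = Add(9, Mul(-1, -8)) = Add(9, 8) = 17)
Function('s')(n, x) = Mul(-2, n)
Function('C')(t, I) = 0 (Function('C')(t, I) = Mul(-2, Add(Mul(-2, 6), Mul(-2, -6))) = Mul(-2, Add(-12, 12)) = Mul(-2, 0) = 0)
Add(Add(10553, 7176), Function('C')(128, -25)) = Add(Add(10553, 7176), 0) = Add(17729, 0) = 17729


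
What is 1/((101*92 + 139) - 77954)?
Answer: -1/68523 ≈ -1.4594e-5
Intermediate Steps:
1/((101*92 + 139) - 77954) = 1/((9292 + 139) - 77954) = 1/(9431 - 77954) = 1/(-68523) = -1/68523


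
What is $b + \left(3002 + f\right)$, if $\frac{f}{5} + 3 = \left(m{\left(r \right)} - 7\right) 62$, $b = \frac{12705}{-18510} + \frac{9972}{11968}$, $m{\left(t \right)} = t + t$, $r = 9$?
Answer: $\frac{11809542477}{1846064} \approx 6397.1$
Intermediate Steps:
$m{\left(t \right)} = 2 t$
$b = \frac{271069}{1846064}$ ($b = 12705 \left(- \frac{1}{18510}\right) + 9972 \cdot \frac{1}{11968} = - \frac{847}{1234} + \frac{2493}{2992} = \frac{271069}{1846064} \approx 0.14684$)
$f = 3395$ ($f = -15 + 5 \left(2 \cdot 9 - 7\right) 62 = -15 + 5 \left(18 - 7\right) 62 = -15 + 5 \cdot 11 \cdot 62 = -15 + 5 \cdot 682 = -15 + 3410 = 3395$)
$b + \left(3002 + f\right) = \frac{271069}{1846064} + \left(3002 + 3395\right) = \frac{271069}{1846064} + 6397 = \frac{11809542477}{1846064}$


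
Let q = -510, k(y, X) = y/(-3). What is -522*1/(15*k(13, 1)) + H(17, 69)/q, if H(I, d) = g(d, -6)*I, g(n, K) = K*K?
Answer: 444/65 ≈ 6.8308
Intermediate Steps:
g(n, K) = K**2
H(I, d) = 36*I (H(I, d) = (-6)**2*I = 36*I)
k(y, X) = -y/3 (k(y, X) = y*(-1/3) = -y/3)
-522*1/(15*k(13, 1)) + H(17, 69)/q = -522/(-1/3*13*15) + (36*17)/(-510) = -522/((-13/3*15)) + 612*(-1/510) = -522/(-65) - 6/5 = -522*(-1/65) - 6/5 = 522/65 - 6/5 = 444/65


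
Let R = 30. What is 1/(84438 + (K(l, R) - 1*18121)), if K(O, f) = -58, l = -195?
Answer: 1/66259 ≈ 1.5092e-5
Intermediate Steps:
1/(84438 + (K(l, R) - 1*18121)) = 1/(84438 + (-58 - 1*18121)) = 1/(84438 + (-58 - 18121)) = 1/(84438 - 18179) = 1/66259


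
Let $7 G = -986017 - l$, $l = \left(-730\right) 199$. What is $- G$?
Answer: $\frac{840747}{7} \approx 1.2011 \cdot 10^{5}$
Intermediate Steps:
$l = -145270$
$G = - \frac{840747}{7}$ ($G = \frac{-986017 - -145270}{7} = \frac{-986017 + 145270}{7} = \frac{1}{7} \left(-840747\right) = - \frac{840747}{7} \approx -1.2011 \cdot 10^{5}$)
$- G = \left(-1\right) \left(- \frac{840747}{7}\right) = \frac{840747}{7}$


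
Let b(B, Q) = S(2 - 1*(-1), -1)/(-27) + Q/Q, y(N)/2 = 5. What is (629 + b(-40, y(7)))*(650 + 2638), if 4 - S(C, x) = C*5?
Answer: 18655016/9 ≈ 2.0728e+6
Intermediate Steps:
y(N) = 10 (y(N) = 2*5 = 10)
S(C, x) = 4 - 5*C (S(C, x) = 4 - C*5 = 4 - 5*C)
b(B, Q) = 38/27 (b(B, Q) = (4 - 5*(2 - 1*(-1)))/(-27) + Q/Q = (4 - 5*(2 + 1))*(-1/27) + 1 = (4 - 5*3)*(-1/27) + 1 = (4 - 15)*(-1/27) + 1 = -11*(-1/27) + 1 = 11/27 + 1 = 38/27)
(629 + b(-40, y(7)))*(650 + 2638) = (629 + 38/27)*(650 + 2638) = (17021/27)*3288 = 18655016/9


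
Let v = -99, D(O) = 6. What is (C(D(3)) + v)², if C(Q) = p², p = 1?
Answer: 9604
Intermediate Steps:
C(Q) = 1 (C(Q) = 1² = 1)
(C(D(3)) + v)² = (1 - 99)² = (-98)² = 9604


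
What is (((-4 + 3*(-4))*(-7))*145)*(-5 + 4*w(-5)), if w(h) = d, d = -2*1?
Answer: -211120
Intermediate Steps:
d = -2
w(h) = -2
(((-4 + 3*(-4))*(-7))*145)*(-5 + 4*w(-5)) = (((-4 + 3*(-4))*(-7))*145)*(-5 + 4*(-2)) = (((-4 - 12)*(-7))*145)*(-5 - 8) = (-16*(-7)*145)*(-13) = (112*145)*(-13) = 16240*(-13) = -211120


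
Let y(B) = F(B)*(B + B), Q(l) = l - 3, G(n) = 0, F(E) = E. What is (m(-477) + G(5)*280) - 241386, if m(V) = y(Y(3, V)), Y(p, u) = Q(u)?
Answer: 219414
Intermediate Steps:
Q(l) = -3 + l
Y(p, u) = -3 + u
y(B) = 2*B² (y(B) = B*(B + B) = B*(2*B) = 2*B²)
m(V) = 2*(-3 + V)²
(m(-477) + G(5)*280) - 241386 = (2*(-3 - 477)² + 0*280) - 241386 = (2*(-480)² + 0) - 241386 = (2*230400 + 0) - 241386 = (460800 + 0) - 241386 = 460800 - 241386 = 219414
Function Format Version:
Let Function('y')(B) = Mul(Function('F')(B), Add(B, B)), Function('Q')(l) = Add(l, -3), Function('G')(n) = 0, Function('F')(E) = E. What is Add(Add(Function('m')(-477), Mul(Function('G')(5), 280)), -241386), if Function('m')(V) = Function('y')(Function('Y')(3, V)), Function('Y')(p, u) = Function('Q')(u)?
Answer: 219414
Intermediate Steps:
Function('Q')(l) = Add(-3, l)
Function('Y')(p, u) = Add(-3, u)
Function('y')(B) = Mul(2, Pow(B, 2)) (Function('y')(B) = Mul(B, Add(B, B)) = Mul(B, Mul(2, B)) = Mul(2, Pow(B, 2)))
Function('m')(V) = Mul(2, Pow(Add(-3, V), 2))
Add(Add(Function('m')(-477), Mul(Function('G')(5), 280)), -241386) = Add(Add(Mul(2, Pow(Add(-3, -477), 2)), Mul(0, 280)), -241386) = Add(Add(Mul(2, Pow(-480, 2)), 0), -241386) = Add(Add(Mul(2, 230400), 0), -241386) = Add(Add(460800, 0), -241386) = Add(460800, -241386) = 219414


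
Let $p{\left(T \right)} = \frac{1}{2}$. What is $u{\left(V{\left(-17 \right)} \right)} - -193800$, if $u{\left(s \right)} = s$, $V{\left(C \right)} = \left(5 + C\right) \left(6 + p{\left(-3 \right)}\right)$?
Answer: $193722$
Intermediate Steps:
$p{\left(T \right)} = \frac{1}{2}$
$V{\left(C \right)} = \frac{65}{2} + \frac{13 C}{2}$ ($V{\left(C \right)} = \left(5 + C\right) \left(6 + \frac{1}{2}\right) = \left(5 + C\right) \frac{13}{2} = \frac{65}{2} + \frac{13 C}{2}$)
$u{\left(V{\left(-17 \right)} \right)} - -193800 = \left(\frac{65}{2} + \frac{13}{2} \left(-17\right)\right) - -193800 = \left(\frac{65}{2} - \frac{221}{2}\right) + 193800 = -78 + 193800 = 193722$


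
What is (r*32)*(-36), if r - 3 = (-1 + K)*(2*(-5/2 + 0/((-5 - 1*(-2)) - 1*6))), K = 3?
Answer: 8064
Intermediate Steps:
r = -7 (r = 3 + (-1 + 3)*(2*(-5/2 + 0/((-5 - 1*(-2)) - 1*6))) = 3 + 2*(2*(-5*½ + 0/((-5 + 2) - 6))) = 3 + 2*(2*(-5/2 + 0/(-3 - 6))) = 3 + 2*(2*(-5/2 + 0/(-9))) = 3 + 2*(2*(-5/2 + 0*(-⅑))) = 3 + 2*(2*(-5/2 + 0)) = 3 + 2*(2*(-5/2)) = 3 + 2*(-5) = 3 - 10 = -7)
(r*32)*(-36) = -7*32*(-36) = -224*(-36) = 8064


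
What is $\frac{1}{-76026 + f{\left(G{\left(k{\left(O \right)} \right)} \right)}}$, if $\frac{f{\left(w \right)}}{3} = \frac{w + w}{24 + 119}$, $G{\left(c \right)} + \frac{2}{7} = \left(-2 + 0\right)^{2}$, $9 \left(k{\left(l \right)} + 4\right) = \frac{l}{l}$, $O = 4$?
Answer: $- \frac{77}{5853990} \approx -1.3153 \cdot 10^{-5}$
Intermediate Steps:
$k{\left(l \right)} = - \frac{35}{9}$ ($k{\left(l \right)} = -4 + \frac{l \frac{1}{l}}{9} = -4 + \frac{1}{9} \cdot 1 = -4 + \frac{1}{9} = - \frac{35}{9}$)
$G{\left(c \right)} = \frac{26}{7}$ ($G{\left(c \right)} = - \frac{2}{7} + \left(-2 + 0\right)^{2} = - \frac{2}{7} + \left(-2\right)^{2} = - \frac{2}{7} + 4 = \frac{26}{7}$)
$f{\left(w \right)} = \frac{6 w}{143}$ ($f{\left(w \right)} = 3 \frac{w + w}{24 + 119} = 3 \frac{2 w}{143} = \frac{6 w}{143}$)
$\frac{1}{-76026 + f{\left(G{\left(k{\left(O \right)} \right)} \right)}} = \frac{1}{-76026 + \frac{6}{143} \cdot \frac{26}{7}} = \frac{1}{-76026 + \frac{12}{77}} = \frac{1}{- \frac{5853990}{77}} = - \frac{77}{5853990}$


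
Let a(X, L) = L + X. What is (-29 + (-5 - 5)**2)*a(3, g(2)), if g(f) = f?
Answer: 355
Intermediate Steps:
(-29 + (-5 - 5)**2)*a(3, g(2)) = (-29 + (-5 - 5)**2)*(2 + 3) = (-29 + (-10)**2)*5 = (-29 + 100)*5 = 71*5 = 355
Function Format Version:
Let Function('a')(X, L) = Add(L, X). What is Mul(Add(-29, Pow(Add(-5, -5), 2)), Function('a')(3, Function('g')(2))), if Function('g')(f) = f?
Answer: 355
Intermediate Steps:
Mul(Add(-29, Pow(Add(-5, -5), 2)), Function('a')(3, Function('g')(2))) = Mul(Add(-29, Pow(Add(-5, -5), 2)), Add(2, 3)) = Mul(Add(-29, Pow(-10, 2)), 5) = Mul(Add(-29, 100), 5) = Mul(71, 5) = 355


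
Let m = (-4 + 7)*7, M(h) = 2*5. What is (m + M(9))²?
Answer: 961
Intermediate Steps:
M(h) = 10
m = 21 (m = 3*7 = 21)
(m + M(9))² = (21 + 10)² = 31² = 961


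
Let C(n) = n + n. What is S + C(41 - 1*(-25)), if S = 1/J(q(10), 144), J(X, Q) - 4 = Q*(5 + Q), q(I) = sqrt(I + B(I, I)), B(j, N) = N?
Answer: 2832721/21460 ≈ 132.00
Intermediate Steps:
q(I) = sqrt(2)*sqrt(I) (q(I) = sqrt(I + I) = sqrt(2*I) = sqrt(2)*sqrt(I))
J(X, Q) = 4 + Q*(5 + Q)
S = 1/21460 (S = 1/(4 + 144**2 + 5*144) = 1/(4 + 20736 + 720) = 1/21460 ≈ 4.6598e-5)
C(n) = 2*n
S + C(41 - 1*(-25)) = 1/21460 + 2*(41 - 1*(-25)) = 1/21460 + 2*(41 + 25) = 1/21460 + 2*66 = 1/21460 + 132 = 2832721/21460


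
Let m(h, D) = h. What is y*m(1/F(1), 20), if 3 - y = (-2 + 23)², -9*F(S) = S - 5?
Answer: -1971/2 ≈ -985.50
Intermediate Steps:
F(S) = 5/9 - S/9 (F(S) = -(S - 5)/9 = -(-5 + S)/9 = 5/9 - S/9)
y = -438 (y = 3 - (-2 + 23)² = 3 - 1*21² = 3 - 1*441 = 3 - 441 = -438)
y*m(1/F(1), 20) = -438/(5/9 - ⅑*1) = -438/(5/9 - ⅑) = -438/4/9 = -438*9/4 = -1971/2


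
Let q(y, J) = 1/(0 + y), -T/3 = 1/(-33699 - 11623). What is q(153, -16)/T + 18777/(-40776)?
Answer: 36067279/366984 ≈ 98.280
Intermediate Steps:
T = 3/45322 (T = -3/(-33699 - 11623) = -3/(-45322) = -3*(-1/45322) = 3/45322 ≈ 6.6193e-5)
q(y, J) = 1/y
q(153, -16)/T + 18777/(-40776) = 1/(153*(3/45322)) + 18777/(-40776) = (1/153)*(45322/3) + 18777*(-1/40776) = 2666/27 - 6259/13592 = 36067279/366984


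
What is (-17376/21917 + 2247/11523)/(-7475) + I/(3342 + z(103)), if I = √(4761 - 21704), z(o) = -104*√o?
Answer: 50325383/629269397575 + 26*I*√1745129/2513729 + 1671*I*√16943/5027458 ≈ 7.9974e-5 + 0.056927*I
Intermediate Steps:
I = I*√16943 (I = √(-16943) = I*√16943 ≈ 130.17*I)
(-17376/21917 + 2247/11523)/(-7475) + I/(3342 + z(103)) = (-17376/21917 + 2247/11523)/(-7475) + (I*√16943)/(3342 - 104*√103) = (-17376*1/21917 + 2247*(1/11523))*(-1/7475) + I*√16943/(3342 - 104*√103) = (-17376/21917 + 749/3841)*(-1/7475) + I*√16943/(3342 - 104*√103) = -50325383/84183197*(-1/7475) + I*√16943/(3342 - 104*√103) = 50325383/629269397575 + I*√16943/(3342 - 104*√103)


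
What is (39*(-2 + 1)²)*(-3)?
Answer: -117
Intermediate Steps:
(39*(-2 + 1)²)*(-3) = (39*(-1)²)*(-3) = (39*1)*(-3) = 39*(-3) = -117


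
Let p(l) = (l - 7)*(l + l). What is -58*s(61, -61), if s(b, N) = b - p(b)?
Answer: 378566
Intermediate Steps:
p(l) = 2*l*(-7 + l) (p(l) = (-7 + l)*(2*l) = 2*l*(-7 + l))
s(b, N) = b - 2*b*(-7 + b)
-58*s(61, -61) = -3538*(15 - 2*61) = -3538*(15 - 122) = -3538*(-107) = -58*(-6527) = 378566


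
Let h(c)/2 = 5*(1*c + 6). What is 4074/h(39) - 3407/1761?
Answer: 104466/14675 ≈ 7.1186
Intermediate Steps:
h(c) = 60 + 10*c (h(c) = 2*(5*(1*c + 6)) = 2*(5*(c + 6)) = 2*(5*(6 + c)) = 2*(30 + 5*c) = 60 + 10*c)
4074/h(39) - 3407/1761 = 4074/(60 + 10*39) - 3407/1761 = 4074/(60 + 390) - 3407*1/1761 = 4074/450 - 3407/1761 = 4074*(1/450) - 3407/1761 = 679/75 - 3407/1761 = 104466/14675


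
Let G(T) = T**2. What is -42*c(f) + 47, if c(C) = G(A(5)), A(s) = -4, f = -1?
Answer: -625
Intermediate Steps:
c(C) = 16 (c(C) = (-4)**2 = 16)
-42*c(f) + 47 = -42*16 + 47 = -672 + 47 = -625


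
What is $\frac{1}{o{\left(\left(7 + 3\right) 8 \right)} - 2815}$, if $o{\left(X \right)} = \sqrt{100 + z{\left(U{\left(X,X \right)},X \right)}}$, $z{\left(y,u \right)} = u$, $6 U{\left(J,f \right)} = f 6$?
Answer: $- \frac{563}{1584809} - \frac{6 \sqrt{5}}{7924045} \approx -0.00035694$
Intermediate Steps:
$U{\left(J,f \right)} = f$ ($U{\left(J,f \right)} = \frac{f 6}{6} = \frac{6 f}{6} = f$)
$o{\left(X \right)} = \sqrt{100 + X}$
$\frac{1}{o{\left(\left(7 + 3\right) 8 \right)} - 2815} = \frac{1}{\sqrt{100 + \left(7 + 3\right) 8} - 2815} = \frac{1}{\sqrt{100 + 10 \cdot 8} - 2815} = \frac{1}{\sqrt{100 + 80} - 2815} = \frac{1}{\sqrt{180} - 2815} = \frac{1}{6 \sqrt{5} - 2815} = \frac{1}{-2815 + 6 \sqrt{5}}$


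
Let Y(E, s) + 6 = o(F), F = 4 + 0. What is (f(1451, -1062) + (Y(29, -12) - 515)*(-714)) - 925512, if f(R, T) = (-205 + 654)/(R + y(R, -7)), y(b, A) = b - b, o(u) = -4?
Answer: -799010113/1451 ≈ -5.5066e+5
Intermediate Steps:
F = 4
y(b, A) = 0
f(R, T) = 449/R (f(R, T) = (-205 + 654)/(R + 0) = 449/R)
Y(E, s) = -10 (Y(E, s) = -6 - 4 = -10)
(f(1451, -1062) + (Y(29, -12) - 515)*(-714)) - 925512 = (449/1451 + (-10 - 515)*(-714)) - 925512 = (449*(1/1451) - 525*(-714)) - 925512 = (449/1451 + 374850) - 925512 = 543907799/1451 - 925512 = -799010113/1451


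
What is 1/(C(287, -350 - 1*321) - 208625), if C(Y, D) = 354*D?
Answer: -1/446159 ≈ -2.2414e-6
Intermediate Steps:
1/(C(287, -350 - 1*321) - 208625) = 1/(354*(-350 - 1*321) - 208625) = 1/(354*(-350 - 321) - 208625) = 1/(354*(-671) - 208625) = 1/(-237534 - 208625) = 1/(-446159) = -1/446159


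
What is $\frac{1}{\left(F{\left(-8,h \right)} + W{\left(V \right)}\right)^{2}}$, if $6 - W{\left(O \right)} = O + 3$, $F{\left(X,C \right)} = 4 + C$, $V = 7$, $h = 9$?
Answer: $\frac{1}{81} \approx 0.012346$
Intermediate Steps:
$W{\left(O \right)} = 3 - O$ ($W{\left(O \right)} = 6 - \left(O + 3\right) = 6 - \left(3 + O\right) = 3 - O$)
$\frac{1}{\left(F{\left(-8,h \right)} + W{\left(V \right)}\right)^{2}} = \frac{1}{\left(\left(4 + 9\right) + \left(3 - 7\right)\right)^{2}} = \frac{1}{\left(13 + \left(3 - 7\right)\right)^{2}} = \frac{1}{\left(13 - 4\right)^{2}} = \frac{1}{9^{2}} = \frac{1}{81}$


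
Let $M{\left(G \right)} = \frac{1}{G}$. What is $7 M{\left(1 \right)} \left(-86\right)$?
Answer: $-602$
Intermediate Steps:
$7 M{\left(1 \right)} \left(-86\right) = \frac{7}{1} \left(-86\right) = 7 \cdot 1 \left(-86\right) = 7 \left(-86\right) = -602$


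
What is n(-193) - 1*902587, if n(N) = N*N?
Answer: -865338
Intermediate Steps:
n(N) = N²
n(-193) - 1*902587 = (-193)² - 1*902587 = 37249 - 902587 = -865338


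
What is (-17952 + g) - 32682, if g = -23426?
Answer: -74060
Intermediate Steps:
(-17952 + g) - 32682 = (-17952 - 23426) - 32682 = -41378 - 32682 = -74060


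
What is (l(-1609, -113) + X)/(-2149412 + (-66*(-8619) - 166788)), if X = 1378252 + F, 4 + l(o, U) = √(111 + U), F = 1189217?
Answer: -2567465/1747346 - I*√2/1747346 ≈ -1.4694 - 8.0935e-7*I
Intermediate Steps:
l(o, U) = -4 + √(111 + U)
X = 2567469 (X = 1378252 + 1189217 = 2567469)
(l(-1609, -113) + X)/(-2149412 + (-66*(-8619) - 166788)) = ((-4 + √(111 - 113)) + 2567469)/(-2149412 + (-66*(-8619) - 166788)) = ((-4 + √(-2)) + 2567469)/(-2149412 + (568854 - 166788)) = ((-4 + I*√2) + 2567469)/(-2149412 + 402066) = (2567465 + I*√2)/(-1747346) = (2567465 + I*√2)*(-1/1747346) = -2567465/1747346 - I*√2/1747346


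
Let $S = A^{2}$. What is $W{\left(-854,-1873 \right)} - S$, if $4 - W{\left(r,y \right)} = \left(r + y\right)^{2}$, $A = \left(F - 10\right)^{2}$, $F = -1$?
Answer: $-7451166$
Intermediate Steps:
$A = 121$ ($A = \left(-1 - 10\right)^{2} = \left(-11\right)^{2} = 121$)
$W{\left(r,y \right)} = 4 - \left(r + y\right)^{2}$
$S = 14641$ ($S = 121^{2} = 14641$)
$W{\left(-854,-1873 \right)} - S = \left(4 - \left(-854 - 1873\right)^{2}\right) - 14641 = \left(4 - \left(-2727\right)^{2}\right) - 14641 = \left(4 - 7436529\right) - 14641 = -7436525 - 14641 = -7451166$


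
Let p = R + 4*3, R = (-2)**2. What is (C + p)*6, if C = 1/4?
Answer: 195/2 ≈ 97.500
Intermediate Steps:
C = 1/4 ≈ 0.25000
R = 4
p = 16 (p = 4 + 4*3 = 4 + 12 = 16)
(C + p)*6 = (1/4 + 16)*6 = (65/4)*6 = 195/2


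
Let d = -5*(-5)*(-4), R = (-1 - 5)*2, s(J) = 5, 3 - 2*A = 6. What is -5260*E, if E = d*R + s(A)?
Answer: -6338300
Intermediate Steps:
A = -3/2 (A = 3/2 - ½*6 = 3/2 - 3 = -3/2 ≈ -1.5000)
R = -12 (R = -6*2 = -12)
d = -100 (d = 25*(-4) = -100)
E = 1205 (E = -100*(-12) + 5 = 1200 + 5 = 1205)
-5260*E = -5260*1205 = -6338300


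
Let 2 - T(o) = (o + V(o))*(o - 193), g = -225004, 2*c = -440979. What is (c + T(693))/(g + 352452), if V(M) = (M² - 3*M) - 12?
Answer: -479291975/254896 ≈ -1880.3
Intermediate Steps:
c = -440979/2 (c = (½)*(-440979) = -440979/2 ≈ -2.2049e+5)
V(M) = -12 + M² - 3*M
T(o) = 2 - (-193 + o)*(-12 + o² - 2*o) (T(o) = 2 - (o + (-12 + o² - 3*o))*(o - 193) = 2 - (-12 + o² - 2*o)*(-193 + o) = 2 - (-193 + o)*(-12 + o² - 2*o))
(c + T(693))/(g + 352452) = (-440979/2 + (-2314 - 1*693³ - 374*693 + 195*693²))/(-225004 + 352452) = (-440979/2 + (-2314 - 1*332812557 - 259182 + 195*480249))/127448 = (-440979/2 + (-2314 - 332812557 - 259182 + 93648555))*(1/127448) = (-440979/2 - 239425498)*(1/127448) = -479291975/2*1/127448 = -479291975/254896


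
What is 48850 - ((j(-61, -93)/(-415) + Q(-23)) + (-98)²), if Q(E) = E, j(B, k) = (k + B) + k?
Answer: 16296388/415 ≈ 39268.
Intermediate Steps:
j(B, k) = B + 2*k (j(B, k) = (B + k) + k = B + 2*k)
48850 - ((j(-61, -93)/(-415) + Q(-23)) + (-98)²) = 48850 - (((-61 + 2*(-93))/(-415) - 23) + (-98)²) = 48850 - (((-61 - 186)*(-1/415) - 23) + 9604) = 48850 - ((-247*(-1/415) - 23) + 9604) = 48850 - ((247/415 - 23) + 9604) = 48850 - (-9298/415 + 9604) = 48850 - 1*3976362/415 = 48850 - 3976362/415 = 16296388/415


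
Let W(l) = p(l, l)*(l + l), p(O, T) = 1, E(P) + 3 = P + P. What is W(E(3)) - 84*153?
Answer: -12846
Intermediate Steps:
E(P) = -3 + 2*P (E(P) = -3 + (P + P) = -3 + 2*P)
W(l) = 2*l (W(l) = 1*(l + l) = 1*(2*l) = 2*l)
W(E(3)) - 84*153 = 2*(-3 + 2*3) - 84*153 = 2*(-3 + 6) - 12852 = 2*3 - 12852 = 6 - 12852 = -12846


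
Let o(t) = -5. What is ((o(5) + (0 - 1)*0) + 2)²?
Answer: 9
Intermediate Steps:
((o(5) + (0 - 1)*0) + 2)² = ((-5 + (0 - 1)*0) + 2)² = ((-5 - 1*0) + 2)² = ((-5 + 0) + 2)² = (-5 + 2)² = (-3)² = 9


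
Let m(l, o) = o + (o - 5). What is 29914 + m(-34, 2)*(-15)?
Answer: 29929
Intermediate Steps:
m(l, o) = -5 + 2*o (m(l, o) = o + (-5 + o) = -5 + 2*o)
29914 + m(-34, 2)*(-15) = 29914 + (-5 + 2*2)*(-15) = 29914 + (-5 + 4)*(-15) = 29914 - 1*(-15) = 29914 + 15 = 29929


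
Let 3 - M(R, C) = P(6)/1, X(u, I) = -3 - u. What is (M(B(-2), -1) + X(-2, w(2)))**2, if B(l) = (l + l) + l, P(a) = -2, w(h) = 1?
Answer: 16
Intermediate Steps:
B(l) = 3*l (B(l) = 2*l + l = 3*l)
M(R, C) = 5 (M(R, C) = 3 - (-2)/1 = 3 - (-2) = 3 - 1*(-2) = 3 + 2 = 5)
(M(B(-2), -1) + X(-2, w(2)))**2 = (5 + (-3 - 1*(-2)))**2 = (5 + (-3 + 2))**2 = (5 - 1)**2 = 4**2 = 16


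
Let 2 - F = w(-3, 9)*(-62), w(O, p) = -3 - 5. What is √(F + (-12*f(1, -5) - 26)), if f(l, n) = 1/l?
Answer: 2*I*√133 ≈ 23.065*I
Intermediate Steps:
w(O, p) = -8
F = -494 (F = 2 - (-8)*(-62) = 2 - 1*496 = 2 - 496 = -494)
√(F + (-12*f(1, -5) - 26)) = √(-494 + (-12/1 - 26)) = √(-494 + (-12*1 - 26)) = √(-494 + (-12 - 26)) = √(-494 - 38) = √(-532) = 2*I*√133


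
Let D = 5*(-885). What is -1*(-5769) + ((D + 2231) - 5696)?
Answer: -2121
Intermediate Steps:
D = -4425
-1*(-5769) + ((D + 2231) - 5696) = -1*(-5769) + ((-4425 + 2231) - 5696) = 5769 + (-2194 - 5696) = 5769 - 7890 = -2121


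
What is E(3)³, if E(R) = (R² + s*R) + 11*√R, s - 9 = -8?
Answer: 14796 + 8745*√3 ≈ 29943.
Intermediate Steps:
s = 1 (s = 9 - 8 = 1)
E(R) = R + R² + 11*√R (E(R) = (R² + 1*R) + 11*√R = (R² + R) + 11*√R = (R + R²) + 11*√R = R + R² + 11*√R)
E(3)³ = (3 + 3² + 11*√3)³ = (3 + 9 + 11*√3)³ = (12 + 11*√3)³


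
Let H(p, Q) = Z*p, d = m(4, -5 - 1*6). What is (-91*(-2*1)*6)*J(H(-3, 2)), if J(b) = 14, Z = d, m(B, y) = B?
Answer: 15288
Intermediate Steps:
d = 4
Z = 4
H(p, Q) = 4*p
(-91*(-2*1)*6)*J(H(-3, 2)) = -91*(-2*1)*6*14 = -(-182)*6*14 = -91*(-12)*14 = 1092*14 = 15288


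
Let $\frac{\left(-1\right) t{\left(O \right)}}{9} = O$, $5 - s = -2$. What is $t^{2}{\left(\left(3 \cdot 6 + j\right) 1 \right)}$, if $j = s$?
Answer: $50625$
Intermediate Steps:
$s = 7$ ($s = 5 - -2 = 5 + 2 = 7$)
$j = 7$
$t{\left(O \right)} = - 9 O$
$t^{2}{\left(\left(3 \cdot 6 + j\right) 1 \right)} = \left(- 9 \left(3 \cdot 6 + 7\right) 1\right)^{2} = \left(- 9 \left(18 + 7\right) 1\right)^{2} = \left(- 9 \cdot 25 \cdot 1\right)^{2} = \left(\left(-9\right) 25\right)^{2} = \left(-225\right)^{2} = 50625$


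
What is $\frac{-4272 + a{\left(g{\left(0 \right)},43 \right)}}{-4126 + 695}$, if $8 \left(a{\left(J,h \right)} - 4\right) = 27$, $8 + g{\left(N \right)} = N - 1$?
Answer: $\frac{34117}{27448} \approx 1.243$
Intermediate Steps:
$g{\left(N \right)} = -9 + N$ ($g{\left(N \right)} = -8 + \left(N - 1\right) = -8 + \left(-1 + N\right) = -9 + N$)
$a{\left(J,h \right)} = \frac{59}{8}$ ($a{\left(J,h \right)} = 4 + \frac{1}{8} \cdot 27 = 4 + \frac{27}{8} = \frac{59}{8}$)
$\frac{-4272 + a{\left(g{\left(0 \right)},43 \right)}}{-4126 + 695} = \frac{-4272 + \frac{59}{8}}{-4126 + 695} = - \frac{34117}{8 \left(-3431\right)} = \left(- \frac{34117}{8}\right) \left(- \frac{1}{3431}\right) = \frac{34117}{27448}$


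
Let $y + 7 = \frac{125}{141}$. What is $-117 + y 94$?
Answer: $- \frac{2075}{3} \approx -691.67$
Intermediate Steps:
$y = - \frac{862}{141}$ ($y = -7 + \frac{125}{141} = - \frac{862}{141} \approx -6.1135$)
$-117 + y 94 = -117 - \frac{1724}{3} = - \frac{2075}{3}$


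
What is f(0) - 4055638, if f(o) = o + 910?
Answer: -4054728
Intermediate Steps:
f(o) = 910 + o
f(0) - 4055638 = (910 + 0) - 4055638 = 910 - 4055638 = -4054728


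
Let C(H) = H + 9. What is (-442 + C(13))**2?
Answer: 176400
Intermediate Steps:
C(H) = 9 + H
(-442 + C(13))**2 = (-442 + (9 + 13))**2 = (-442 + 22)**2 = (-420)**2 = 176400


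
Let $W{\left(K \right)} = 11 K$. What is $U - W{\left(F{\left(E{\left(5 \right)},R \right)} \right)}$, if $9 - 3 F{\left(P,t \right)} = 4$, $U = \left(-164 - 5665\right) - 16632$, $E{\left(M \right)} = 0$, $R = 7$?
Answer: $- \frac{67438}{3} \approx -22479.0$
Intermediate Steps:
$U = -22461$ ($U = -5829 - 16632 = -22461$)
$F{\left(P,t \right)} = \frac{5}{3}$ ($F{\left(P,t \right)} = 3 - \frac{4}{3} = \frac{5}{3}$)
$U - W{\left(F{\left(E{\left(5 \right)},R \right)} \right)} = -22461 - 11 \cdot \frac{5}{3} = -22461 - \frac{55}{3} = - \frac{67438}{3}$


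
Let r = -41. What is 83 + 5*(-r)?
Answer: 288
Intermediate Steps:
83 + 5*(-r) = 83 + 5*(-1*(-41)) = 83 + 5*41 = 83 + 205 = 288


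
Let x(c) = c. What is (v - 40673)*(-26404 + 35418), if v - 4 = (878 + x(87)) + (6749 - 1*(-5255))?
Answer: -249687800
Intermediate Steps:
v = 12973 (v = 4 + ((878 + 87) + (6749 - 1*(-5255))) = 4 + (965 + (6749 + 5255)) = 4 + (965 + 12004) = 4 + 12969 = 12973)
(v - 40673)*(-26404 + 35418) = (12973 - 40673)*(-26404 + 35418) = -27700*9014 = -249687800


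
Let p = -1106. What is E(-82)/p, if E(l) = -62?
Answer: 31/553 ≈ 0.056058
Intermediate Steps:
E(-82)/p = -62/(-1106) = -62*(-1/1106) = 31/553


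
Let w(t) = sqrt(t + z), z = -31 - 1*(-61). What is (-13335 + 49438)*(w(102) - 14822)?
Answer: -535118666 + 72206*sqrt(33) ≈ -5.3470e+8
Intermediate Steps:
z = 30 (z = -31 + 61 = 30)
w(t) = sqrt(30 + t) (w(t) = sqrt(t + 30) = sqrt(30 + t))
(-13335 + 49438)*(w(102) - 14822) = (-13335 + 49438)*(sqrt(30 + 102) - 14822) = 36103*(sqrt(132) - 14822) = 36103*(2*sqrt(33) - 14822) = 36103*(-14822 + 2*sqrt(33)) = -535118666 + 72206*sqrt(33)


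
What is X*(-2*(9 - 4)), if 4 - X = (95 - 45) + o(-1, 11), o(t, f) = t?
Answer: 450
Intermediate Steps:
X = -45 (X = 4 - ((95 - 45) - 1) = 4 - (50 - 1) = 4 - 1*49 = 4 - 49 = -45)
X*(-2*(9 - 4)) = -(-90)*(9 - 4) = -(-90)*5 = -45*(-10) = 450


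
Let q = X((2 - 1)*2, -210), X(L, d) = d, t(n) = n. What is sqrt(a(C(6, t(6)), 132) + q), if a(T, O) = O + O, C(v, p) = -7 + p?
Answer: 3*sqrt(6) ≈ 7.3485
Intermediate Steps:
q = -210
a(T, O) = 2*O
sqrt(a(C(6, t(6)), 132) + q) = sqrt(2*132 - 210) = sqrt(264 - 210) = sqrt(54) = 3*sqrt(6)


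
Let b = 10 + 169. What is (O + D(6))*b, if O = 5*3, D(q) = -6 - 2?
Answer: 1253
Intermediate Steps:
D(q) = -8
O = 15
b = 179
(O + D(6))*b = (15 - 8)*179 = 7*179 = 1253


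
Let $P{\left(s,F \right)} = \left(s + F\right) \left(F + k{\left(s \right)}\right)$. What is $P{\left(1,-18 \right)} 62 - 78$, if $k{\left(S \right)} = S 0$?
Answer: $18894$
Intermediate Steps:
$k{\left(S \right)} = 0$
$P{\left(s,F \right)} = F \left(F + s\right)$ ($P{\left(s,F \right)} = \left(s + F\right) \left(F + 0\right) = \left(F + s\right) F = F \left(F + s\right)$)
$P{\left(1,-18 \right)} 62 - 78 = - 18 \left(-18 + 1\right) 62 - 78 = \left(-18\right) \left(-17\right) 62 - 78 = 306 \cdot 62 - 78 = 18972 - 78 = 18894$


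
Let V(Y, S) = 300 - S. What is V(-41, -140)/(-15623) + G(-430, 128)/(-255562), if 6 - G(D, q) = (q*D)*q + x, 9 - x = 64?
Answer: -110179310043/3992645126 ≈ -27.596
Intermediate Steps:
x = -55 (x = 9 - 1*64 = 9 - 64 = -55)
G(D, q) = 61 - D*q² (G(D, q) = 6 - ((q*D)*q - 55) = 6 - ((D*q)*q - 55) = 6 - (D*q² - 55) = 6 - (-55 + D*q²) = 6 + (55 - D*q²) = 61 - D*q²)
V(-41, -140)/(-15623) + G(-430, 128)/(-255562) = (300 - 1*(-140))/(-15623) + (61 - 1*(-430)*128²)/(-255562) = (300 + 140)*(-1/15623) + (61 - 1*(-430)*16384)*(-1/255562) = 440*(-1/15623) + (61 + 7045120)*(-1/255562) = -440/15623 + 7045181*(-1/255562) = -440/15623 - 7045181/255562 = -110179310043/3992645126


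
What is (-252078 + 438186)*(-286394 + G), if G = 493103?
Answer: 38470198572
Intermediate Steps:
(-252078 + 438186)*(-286394 + G) = (-252078 + 438186)*(-286394 + 493103) = 186108*206709 = 38470198572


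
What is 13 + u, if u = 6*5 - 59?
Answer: -16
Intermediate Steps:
u = -29 (u = 30 - 59 = -29)
13 + u = 13 - 29 = -16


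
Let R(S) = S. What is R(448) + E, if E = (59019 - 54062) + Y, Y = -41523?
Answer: -36118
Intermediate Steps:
E = -36566 (E = (59019 - 54062) - 41523 = 4957 - 41523 = -36566)
R(448) + E = 448 - 36566 = -36118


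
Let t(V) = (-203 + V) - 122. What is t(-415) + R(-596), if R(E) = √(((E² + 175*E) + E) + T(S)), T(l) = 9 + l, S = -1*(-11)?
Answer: -740 + 2*√62585 ≈ -239.66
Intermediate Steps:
S = 11
R(E) = √(20 + E² + 176*E) (R(E) = √(((E² + 175*E) + E) + (9 + 11)) = √((E² + 176*E) + 20) = √(20 + E² + 176*E))
t(V) = -325 + V
t(-415) + R(-596) = (-325 - 415) + √(20 + (-596)² + 176*(-596)) = -740 + √(20 + 355216 - 104896) = -740 + √250340 = -740 + 2*√62585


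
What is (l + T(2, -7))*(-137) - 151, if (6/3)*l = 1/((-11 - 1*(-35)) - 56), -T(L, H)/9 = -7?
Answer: -561911/64 ≈ -8779.9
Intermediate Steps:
T(L, H) = 63 (T(L, H) = -9*(-7) = 63)
l = -1/64 (l = 1/(2*((-11 - 1*(-35)) - 56)) = 1/(2*((-11 + 35) - 56)) = 1/(2*(24 - 56)) = (1/2)/(-32) = (1/2)*(-1/32) = -1/64 ≈ -0.015625)
(l + T(2, -7))*(-137) - 151 = (-1/64 + 63)*(-137) - 151 = (4031/64)*(-137) - 151 = -552247/64 - 151 = -561911/64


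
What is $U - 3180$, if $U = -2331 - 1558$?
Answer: $-7069$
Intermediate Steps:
$U = -3889$
$U - 3180 = -3889 - 3180 = -7069$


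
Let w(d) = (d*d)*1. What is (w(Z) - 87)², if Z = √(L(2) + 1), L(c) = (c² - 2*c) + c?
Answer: 7056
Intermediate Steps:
L(c) = c² - c
Z = √3 (Z = √(2*(-1 + 2) + 1) = √(2*1 + 1) = √(2 + 1) = √3 ≈ 1.7320)
w(d) = d² (w(d) = d²*1 = d²)
(w(Z) - 87)² = ((√3)² - 87)² = (3 - 87)² = (-84)² = 7056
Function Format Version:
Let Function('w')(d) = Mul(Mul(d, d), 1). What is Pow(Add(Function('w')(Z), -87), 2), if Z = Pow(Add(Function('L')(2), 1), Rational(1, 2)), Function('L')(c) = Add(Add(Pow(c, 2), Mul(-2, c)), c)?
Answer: 7056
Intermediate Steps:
Function('L')(c) = Add(Pow(c, 2), Mul(-1, c))
Z = Pow(3, Rational(1, 2)) (Z = Pow(Add(Mul(2, Add(-1, 2)), 1), Rational(1, 2)) = Pow(Add(Mul(2, 1), 1), Rational(1, 2)) = Pow(Add(2, 1), Rational(1, 2)) = Pow(3, Rational(1, 2)) ≈ 1.7320)
Function('w')(d) = Pow(d, 2) (Function('w')(d) = Mul(Pow(d, 2), 1) = Pow(d, 2))
Pow(Add(Function('w')(Z), -87), 2) = Pow(Add(Pow(Pow(3, Rational(1, 2)), 2), -87), 2) = Pow(Add(3, -87), 2) = Pow(-84, 2) = 7056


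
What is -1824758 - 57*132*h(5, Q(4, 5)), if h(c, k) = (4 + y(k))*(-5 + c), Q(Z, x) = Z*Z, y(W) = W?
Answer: -1824758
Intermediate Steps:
Q(Z, x) = Z²
h(c, k) = (-5 + c)*(4 + k) (h(c, k) = (4 + k)*(-5 + c) = (-5 + c)*(4 + k))
-1824758 - 57*132*h(5, Q(4, 5)) = -1824758 - 57*132*(-20 - 5*4² + 4*5 + 5*4²) = -1824758 - 7524*(-20 - 5*16 + 20 + 5*16) = -1824758 - 7524*(-20 - 80 + 20 + 80) = -1824758 - 7524*0 = -1824758 - 1*0 = -1824758 + 0 = -1824758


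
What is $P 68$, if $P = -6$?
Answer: $-408$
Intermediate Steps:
$P 68 = \left(-6\right) 68 = -408$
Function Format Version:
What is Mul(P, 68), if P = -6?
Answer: -408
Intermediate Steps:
Mul(P, 68) = Mul(-6, 68) = -408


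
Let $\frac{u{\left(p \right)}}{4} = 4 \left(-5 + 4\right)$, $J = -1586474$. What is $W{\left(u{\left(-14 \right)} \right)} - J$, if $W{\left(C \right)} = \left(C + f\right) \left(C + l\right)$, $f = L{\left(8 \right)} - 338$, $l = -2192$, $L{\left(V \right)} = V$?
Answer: $2350442$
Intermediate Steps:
$u{\left(p \right)} = -16$ ($u{\left(p \right)} = 4 \cdot 4 \left(-5 + 4\right) = 4 \cdot 4 \left(-1\right) = 4 \left(-4\right) = -16$)
$f = -330$ ($f = 8 - 338 = -330$)
$W{\left(C \right)} = \left(-2192 + C\right) \left(-330 + C\right)$ ($W{\left(C \right)} = \left(C - 330\right) \left(C - 2192\right) = \left(-330 + C\right) \left(-2192 + C\right) = \left(-2192 + C\right) \left(-330 + C\right)$)
$W{\left(u{\left(-14 \right)} \right)} - J = \left(723360 + \left(-16\right)^{2} - -40352\right) - -1586474 = \left(723360 + 256 + 40352\right) + 1586474 = 763968 + 1586474 = 2350442$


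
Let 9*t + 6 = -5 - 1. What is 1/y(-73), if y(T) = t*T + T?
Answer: 3/73 ≈ 0.041096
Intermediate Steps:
t = -4/3 (t = -⅔ + (-5 - 1)/9 = -⅔ + (⅑)*(-6) = -⅔ - ⅔ = -4/3 ≈ -1.3333)
y(T) = -T/3 (y(T) = -4*T/3 + T = -T/3)
1/y(-73) = 1/(-⅓*(-73)) = 1/(73/3) = 3/73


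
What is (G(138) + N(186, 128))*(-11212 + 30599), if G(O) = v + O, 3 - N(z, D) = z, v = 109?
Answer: 1240768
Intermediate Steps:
N(z, D) = 3 - z
G(O) = 109 + O
(G(138) + N(186, 128))*(-11212 + 30599) = ((109 + 138) + (3 - 1*186))*(-11212 + 30599) = (247 + (3 - 186))*19387 = (247 - 183)*19387 = 64*19387 = 1240768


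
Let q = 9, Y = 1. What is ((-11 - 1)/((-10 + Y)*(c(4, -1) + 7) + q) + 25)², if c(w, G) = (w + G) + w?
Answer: 958441/1521 ≈ 630.14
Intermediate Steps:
c(w, G) = G + 2*w (c(w, G) = (G + w) + w = G + 2*w)
((-11 - 1)/((-10 + Y)*(c(4, -1) + 7) + q) + 25)² = ((-11 - 1)/((-10 + 1)*((-1 + 2*4) + 7) + 9) + 25)² = (-12/(-9*((-1 + 8) + 7) + 9) + 25)² = (-12/(-9*(7 + 7) + 9) + 25)² = (-12/(-9*14 + 9) + 25)² = (-12/(-126 + 9) + 25)² = (-12/(-117) + 25)² = (-12*(-1/117) + 25)² = (4/39 + 25)² = (979/39)² = 958441/1521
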